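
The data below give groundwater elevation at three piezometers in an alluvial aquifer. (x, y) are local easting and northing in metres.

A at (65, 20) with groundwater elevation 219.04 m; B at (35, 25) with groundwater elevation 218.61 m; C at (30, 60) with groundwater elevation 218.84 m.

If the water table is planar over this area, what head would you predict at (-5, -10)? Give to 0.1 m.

Taking A as reference: B−A = (-30, 5, -0.43); C−A = (-35, 40, -0.20).
Solve a·Δx + b·Δy = Δh: det = (-30)·40 − (-35)·5 = -1025.
∂h/∂x = [(-0.43)·40 − (-0.20)·5] / -1025 = +0.01580
∂h/∂y = [(-30)·(-0.20) − (-35)·(-0.43)] / -1025 = +0.008829
h(-5, -10) = 219.04 + (+0.01580)·(-70) + (+0.008829)·(-30) = 219.04 -1.106 -0.265 = 217.669 m.

217.7 m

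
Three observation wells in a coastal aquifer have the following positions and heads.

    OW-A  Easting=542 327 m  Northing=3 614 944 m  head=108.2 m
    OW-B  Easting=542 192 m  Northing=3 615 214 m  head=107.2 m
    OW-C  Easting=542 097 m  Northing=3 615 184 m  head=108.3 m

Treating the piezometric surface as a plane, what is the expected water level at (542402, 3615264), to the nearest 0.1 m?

104.9 m

Taking OW-A as reference: OW-B−OW-A = (-135, 270, -1.0); OW-C−OW-A = (-230, 240, +0.1).
Determinant of the coordinate differences = (-135)·240 − (-230)·270 = 29700.
∂h/∂x = [(-1.0)·240 − (+0.1)·270] / 29700 = -0.008990
∂h/∂y = [(-135)·(+0.1) − (-230)·(-1.0)] / 29700 = -0.008199
h(542402, 3615264) = 108.2 + (-0.008990)·(75) + (-0.008199)·(320) = 108.2 -0.674 -2.624 = 104.902 m.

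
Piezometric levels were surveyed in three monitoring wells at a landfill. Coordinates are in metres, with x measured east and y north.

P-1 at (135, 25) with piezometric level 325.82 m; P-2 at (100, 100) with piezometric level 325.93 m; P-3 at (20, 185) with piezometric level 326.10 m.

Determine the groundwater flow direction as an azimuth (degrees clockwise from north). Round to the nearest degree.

130°

Taking P-1 as reference: P-2−P-1 = (-35, 75, +0.11); P-3−P-1 = (-115, 160, +0.28).
Determinant of the coordinate differences = (-35)·160 − (-115)·75 = 3025.
∂h/∂x = [(+0.11)·160 − (+0.28)·75] / 3025 = -0.001124
∂h/∂y = [(-35)·(+0.28) − (-115)·(+0.11)] / 3025 = +0.0009421
Flow direction (−∇h) has components (+0.001124 E, -0.0009421 N).
Azimuth = atan2(E, N) = atan2(+0.001124, -0.0009421) = 130.0° ≈ 130°.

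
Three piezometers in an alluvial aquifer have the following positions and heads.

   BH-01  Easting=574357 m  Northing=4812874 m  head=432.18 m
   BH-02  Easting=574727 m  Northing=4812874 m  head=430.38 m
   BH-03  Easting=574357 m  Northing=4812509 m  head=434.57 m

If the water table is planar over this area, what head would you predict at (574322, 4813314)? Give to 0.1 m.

429.5 m

∂h/∂x = (430.38 − 432.18) / (574727 − 574357) = -0.004865
∂h/∂y = (434.57 − 432.18) / (4812509 − 4812874) = -0.006548
h(574322, 4813314) = 432.18 + (-0.004865)·(-35) + (-0.006548)·(440) = 432.18 +0.170 -2.881 = 429.469 m.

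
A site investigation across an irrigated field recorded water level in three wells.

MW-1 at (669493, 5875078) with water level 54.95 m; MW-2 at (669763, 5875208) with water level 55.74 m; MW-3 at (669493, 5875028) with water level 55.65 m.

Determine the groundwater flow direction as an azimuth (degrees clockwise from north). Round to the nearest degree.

Three-point gradient (reference MW-1): Δ to MW-2 = (270, 130, +0.79), Δ to MW-3 = (0, -50, +0.70).
∂h/∂x = +0.009667, ∂h/∂y = -0.01400 (det = -13500).
Flow direction (−∇h) has components (-0.009667 E, +0.01400 N).
Azimuth = atan2(E, N) = atan2(-0.009667, +0.01400) = 325.4° ≈ 325°.

325°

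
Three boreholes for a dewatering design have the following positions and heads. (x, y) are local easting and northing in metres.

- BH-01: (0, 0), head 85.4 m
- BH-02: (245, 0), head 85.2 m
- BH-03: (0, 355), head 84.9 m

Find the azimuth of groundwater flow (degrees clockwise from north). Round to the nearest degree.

∂h/∂x = (85.2 − 85.4) / (245 − 0) = -0.0008163
∂h/∂y = (84.9 − 85.4) / (355 − 0) = -0.001408
Flow direction (−∇h) has components (+0.0008163 E, +0.001408 N).
Azimuth = atan2(E, N) = atan2(+0.0008163, +0.001408) = 30.1° ≈ 030°.

030°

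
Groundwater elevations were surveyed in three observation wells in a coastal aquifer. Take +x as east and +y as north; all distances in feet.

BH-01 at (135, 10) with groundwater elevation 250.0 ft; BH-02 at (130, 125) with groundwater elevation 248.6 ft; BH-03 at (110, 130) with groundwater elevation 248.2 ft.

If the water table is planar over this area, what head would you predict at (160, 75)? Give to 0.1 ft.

Differences from BH-01: to BH-02 (Δx, Δy, Δh) = (-5, 115, -1.4); to BH-03 = (-25, 120, -1.8).
Determinant of the coordinate differences = (-5)·120 − (-25)·115 = 2275.
∂h/∂x = [(-1.4)·120 − (-1.8)·115] / 2275 = +0.01714
∂h/∂y = [(-5)·(-1.8) − (-25)·(-1.4)] / 2275 = -0.01143
h(160, 75) = 250.0 + (+0.01714)·(25) + (-0.01143)·(65) = 250.0 +0.429 -0.743 = 249.686 ft.

249.7 ft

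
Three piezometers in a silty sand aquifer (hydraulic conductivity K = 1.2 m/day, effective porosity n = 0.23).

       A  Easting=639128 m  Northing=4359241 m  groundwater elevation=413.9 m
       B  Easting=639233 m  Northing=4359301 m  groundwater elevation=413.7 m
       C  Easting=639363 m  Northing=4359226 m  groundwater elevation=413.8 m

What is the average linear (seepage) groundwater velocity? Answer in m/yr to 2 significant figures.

4.6 m/yr

Taking A as reference: B−A = (105, 60, -0.2); C−A = (235, -15, -0.1).
Solve a·Δx + b·Δy = Δh: det = 105·(-15) − 235·60 = -15675.
∂h/∂x = [(-0.2)·(-15) − (-0.1)·60] / -15675 = -0.0005742
∂h/∂y = [105·(-0.1) − 235·(-0.2)] / -15675 = -0.002329
|∇h| = √(-0.0005742² + -0.002329²) = 0.002399
Seepage velocity v = K·i/n = 1.2 × 0.002399 / 0.23 = 0.01252 m/day = 4.573 m/yr.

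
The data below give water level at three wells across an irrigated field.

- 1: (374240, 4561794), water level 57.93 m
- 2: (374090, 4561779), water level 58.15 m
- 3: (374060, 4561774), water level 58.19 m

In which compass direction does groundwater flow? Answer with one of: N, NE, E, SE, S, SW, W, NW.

SE

Differences from 1: to 2 (Δx, Δy, Δh) = (-150, -15, +0.22); to 3 = (-180, -20, +0.26).
Solve a·Δx + b·Δy = Δh: det = (-150)·(-20) − (-180)·(-15) = 300.
∂h/∂x = [(+0.22)·(-20) − (+0.26)·(-15)] / 300 = -0.001667
∂h/∂y = [(-150)·(+0.26) − (-180)·(+0.22)] / 300 = +0.002000
Flow = −∇h = (+0.001667 east, -0.002000 north), which points southeast.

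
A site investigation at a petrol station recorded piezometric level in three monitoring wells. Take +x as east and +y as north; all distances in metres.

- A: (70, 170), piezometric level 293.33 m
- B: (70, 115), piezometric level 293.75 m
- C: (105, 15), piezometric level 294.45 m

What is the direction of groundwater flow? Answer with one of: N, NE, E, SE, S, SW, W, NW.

N

With h = a·x + b·y + c and A as origin, the differences give:
  0·a + (-55)·b = +0.42
  35·a + (-155)·b = +1.12
Eliminate b (×(-155) and ×(-55), subtract): 1925·a = -3.500 → a = ∂h/∂x = -0.001818
Back-substitute: b = ∂h/∂y = -0.007636.
Flow = −∇h = (+0.001818 east, +0.007636 north), which points north.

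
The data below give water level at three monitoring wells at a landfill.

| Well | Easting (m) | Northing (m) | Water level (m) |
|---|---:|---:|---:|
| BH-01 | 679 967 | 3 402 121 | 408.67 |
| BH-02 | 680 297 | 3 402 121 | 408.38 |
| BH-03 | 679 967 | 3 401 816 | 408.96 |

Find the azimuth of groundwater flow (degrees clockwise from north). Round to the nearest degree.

∂h/∂x = (408.38 − 408.67) / (680297 − 679967) = -0.0008788
∂h/∂y = (408.96 − 408.67) / (3401816 − 3402121) = -0.0009508
Flow direction (−∇h) has components (+0.0008788 E, +0.0009508 N).
Azimuth = atan2(E, N) = atan2(+0.0008788, +0.0009508) = 42.7° ≈ 043°.

043°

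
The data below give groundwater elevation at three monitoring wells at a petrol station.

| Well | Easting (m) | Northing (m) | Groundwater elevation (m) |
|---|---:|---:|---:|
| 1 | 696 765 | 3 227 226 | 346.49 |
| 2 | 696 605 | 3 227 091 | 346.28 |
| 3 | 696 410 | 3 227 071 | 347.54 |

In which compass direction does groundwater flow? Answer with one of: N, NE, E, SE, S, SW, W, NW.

SE

With h = a·x + b·y + c and 1 as origin, the differences give:
  (-160)·a + (-135)·b = -0.21
  (-355)·a + (-155)·b = +1.05
Eliminate b (×(-155) and ×(-135), subtract): -23125·a = 174.300 → a = ∂h/∂x = -0.007537
Back-substitute: b = ∂h/∂y = +0.01049.
Flow = −∇h = (+0.007537 east, -0.01049 north), which points southeast.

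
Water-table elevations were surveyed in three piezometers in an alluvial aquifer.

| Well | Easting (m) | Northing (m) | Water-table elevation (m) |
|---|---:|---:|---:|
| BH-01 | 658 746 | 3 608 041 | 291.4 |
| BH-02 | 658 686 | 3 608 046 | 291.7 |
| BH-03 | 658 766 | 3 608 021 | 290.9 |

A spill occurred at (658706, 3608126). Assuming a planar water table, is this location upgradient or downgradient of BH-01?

Differences from BH-01: to BH-02 (Δx, Δy, Δh) = (-60, 5, +0.3); to BH-03 = (20, -20, -0.5).
Determinant of the coordinate differences = (-60)·(-20) − 20·5 = 1100.
∂h/∂x = [(+0.3)·(-20) − (-0.5)·5] / 1100 = -0.003182
∂h/∂y = [(-60)·(-0.5) − 20·(+0.3)] / 1100 = +0.02182
Head at (658706, 3608126) = 291.4 + (-0.003182)·(-40) + (+0.02182)·(85) = 293.38 m.
That is higher than the 291.4 m at BH-01, so the point is upgradient.

upgradient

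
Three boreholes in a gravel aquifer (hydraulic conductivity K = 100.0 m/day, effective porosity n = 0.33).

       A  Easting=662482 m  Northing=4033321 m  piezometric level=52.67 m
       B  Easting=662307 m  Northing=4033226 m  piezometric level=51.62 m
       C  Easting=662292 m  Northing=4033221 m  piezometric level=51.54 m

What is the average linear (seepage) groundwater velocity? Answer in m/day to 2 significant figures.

1.6 m/day

With h = a·x + b·y + c and A as origin, the differences give:
  (-175)·a + (-95)·b = -1.05
  (-190)·a + (-100)·b = -1.13
Eliminate b (×(-100) and ×(-95), subtract): -550·a = -2.350 → a = ∂h/∂x = +0.004273
Back-substitute: b = ∂h/∂y = +0.003182.
|∇h| = √(0.004273² + 0.003182²) = 0.005328
Seepage velocity v = K·i/n = 100.0 × 0.005328 / 0.33 = 1.615 m/day.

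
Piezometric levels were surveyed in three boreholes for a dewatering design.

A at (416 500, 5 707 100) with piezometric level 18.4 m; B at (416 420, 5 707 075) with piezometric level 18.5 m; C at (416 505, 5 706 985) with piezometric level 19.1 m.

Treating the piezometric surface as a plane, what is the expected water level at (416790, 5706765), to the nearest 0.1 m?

20.6 m

Differences from A: to B (Δx, Δy, Δh) = (-80, -25, +0.1); to C = (5, -115, +0.7).
Solve a·Δx + b·Δy = Δh: det = (-80)·(-115) − 5·(-25) = 9325.
∂h/∂x = [(+0.1)·(-115) − (+0.7)·(-25)] / 9325 = +0.0006434
∂h/∂y = [(-80)·(+0.7) − 5·(+0.1)] / 9325 = -0.006059
h(416790, 5706765) = 18.4 + (+0.0006434)·(290) + (-0.006059)·(-335) = 18.4 +0.187 +2.030 = 20.616 m.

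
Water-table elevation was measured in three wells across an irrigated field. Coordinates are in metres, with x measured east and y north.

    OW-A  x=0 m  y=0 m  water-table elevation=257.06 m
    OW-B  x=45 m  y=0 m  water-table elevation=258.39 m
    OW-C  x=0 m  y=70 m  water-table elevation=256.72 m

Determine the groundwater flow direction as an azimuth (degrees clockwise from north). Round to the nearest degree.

∂h/∂x = (258.39 − 257.06) / (45 − 0) = +0.02956
∂h/∂y = (256.72 − 257.06) / (70 − 0) = -0.004857
Flow direction (−∇h) has components (-0.02956 E, +0.004857 N).
Azimuth = atan2(E, N) = atan2(-0.02956, +0.004857) = 279.3° ≈ 279°.

279°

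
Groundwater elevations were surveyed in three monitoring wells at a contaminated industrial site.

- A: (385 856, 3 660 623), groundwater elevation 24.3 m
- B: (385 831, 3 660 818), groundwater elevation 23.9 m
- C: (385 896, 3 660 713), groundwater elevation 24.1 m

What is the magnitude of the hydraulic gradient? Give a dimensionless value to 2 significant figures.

0.0021

Taking A as reference: B−A = (-25, 195, -0.4); C−A = (40, 90, -0.2).
Solve a·Δx + b·Δy = Δh: det = (-25)·90 − 40·195 = -10050.
∂h/∂x = [(-0.4)·90 − (-0.2)·195] / -10050 = -0.0002985
∂h/∂y = [(-25)·(-0.2) − 40·(-0.4)] / -10050 = -0.002090
|∇h| = √(-0.0002985² + -0.002090²) = 0.002111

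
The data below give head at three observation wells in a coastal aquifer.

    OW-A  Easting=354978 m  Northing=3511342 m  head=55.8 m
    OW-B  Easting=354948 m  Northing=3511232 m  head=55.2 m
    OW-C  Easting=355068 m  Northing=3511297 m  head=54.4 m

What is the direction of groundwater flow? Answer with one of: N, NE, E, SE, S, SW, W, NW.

With h = a·x + b·y + c and OW-A as origin, the differences give:
  (-30)·a + (-110)·b = -0.6
  90·a + (-45)·b = -1.4
Eliminate b (×(-45) and ×(-110), subtract): 11250·a = -127.00 → a = ∂h/∂x = -0.01129
Back-substitute: b = ∂h/∂y = +0.008533.
Flow = −∇h = (+0.01129 east, -0.008533 north), which points southeast.

SE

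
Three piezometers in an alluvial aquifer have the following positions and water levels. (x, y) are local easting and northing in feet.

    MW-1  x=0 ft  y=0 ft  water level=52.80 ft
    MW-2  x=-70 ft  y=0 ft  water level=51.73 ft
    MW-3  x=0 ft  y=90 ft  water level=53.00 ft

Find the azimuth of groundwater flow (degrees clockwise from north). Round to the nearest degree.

∂h/∂x = (51.73 − 52.80) / (-70 − 0) = +0.01529
∂h/∂y = (53.00 − 52.80) / (90 − 0) = +0.002222
Flow direction (−∇h) has components (-0.01529 E, -0.002222 N).
Azimuth = atan2(E, N) = atan2(-0.01529, -0.002222) = 261.7° ≈ 262°.

262°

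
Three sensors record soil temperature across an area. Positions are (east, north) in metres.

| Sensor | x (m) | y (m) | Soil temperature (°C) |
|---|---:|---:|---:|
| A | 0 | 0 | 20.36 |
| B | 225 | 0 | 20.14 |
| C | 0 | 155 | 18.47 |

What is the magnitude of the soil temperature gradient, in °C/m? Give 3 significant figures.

0.0122 °C/m

∂T/∂x = (20.14 − 20.36) / (225 − 0) = -0.0009778
∂T/∂y = (18.47 − 20.36) / (155 − 0) = -0.01219
|∇f| = √(-0.0009778² + -0.01219²) = 0.01223 °C/m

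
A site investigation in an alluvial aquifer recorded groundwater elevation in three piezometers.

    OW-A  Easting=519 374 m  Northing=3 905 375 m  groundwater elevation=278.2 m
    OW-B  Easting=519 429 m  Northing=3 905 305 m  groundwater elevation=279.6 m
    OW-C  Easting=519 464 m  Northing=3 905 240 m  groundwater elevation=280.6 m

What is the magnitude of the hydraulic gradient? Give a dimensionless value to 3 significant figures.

Taking OW-A as reference: OW-B−OW-A = (55, -70, +1.4); OW-C−OW-A = (90, -135, +2.4).
Solve a·Δx + b·Δy = Δh: det = 55·(-135) − 90·(-70) = -1125.
∂h/∂x = [(+1.4)·(-135) − (+2.4)·(-70)] / -1125 = +0.01867
∂h/∂y = [55·(+2.4) − 90·(+1.4)] / -1125 = -0.005333
|∇h| = √(0.01867² + -0.005333²) = 0.01942

0.0194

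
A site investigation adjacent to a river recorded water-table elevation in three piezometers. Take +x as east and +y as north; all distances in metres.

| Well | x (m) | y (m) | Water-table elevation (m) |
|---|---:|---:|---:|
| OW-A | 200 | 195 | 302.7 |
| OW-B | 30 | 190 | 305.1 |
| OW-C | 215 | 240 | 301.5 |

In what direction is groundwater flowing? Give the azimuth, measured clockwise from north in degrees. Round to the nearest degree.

Taking OW-A as reference: OW-B−OW-A = (-170, -5, +2.4); OW-C−OW-A = (15, 45, -1.2).
Determinant of the coordinate differences = (-170)·45 − 15·(-5) = -7575.
∂h/∂x = [(+2.4)·45 − (-1.2)·(-5)] / -7575 = -0.01347
∂h/∂y = [(-170)·(-1.2) − 15·(+2.4)] / -7575 = -0.02218
Flow direction (−∇h) has components (+0.01347 E, +0.02218 N).
Azimuth = atan2(E, N) = atan2(+0.01347, +0.02218) = 31.3° ≈ 031°.

031°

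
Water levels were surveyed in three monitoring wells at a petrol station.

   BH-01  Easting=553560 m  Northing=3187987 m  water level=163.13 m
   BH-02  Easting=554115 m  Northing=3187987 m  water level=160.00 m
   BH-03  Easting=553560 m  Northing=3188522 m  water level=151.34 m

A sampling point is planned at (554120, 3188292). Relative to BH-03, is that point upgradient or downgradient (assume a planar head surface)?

upgradient

∂h/∂x = (160.00 − 163.13) / (554115 − 553560) = -0.005640
∂h/∂y = (151.34 − 163.13) / (3188522 − 3187987) = -0.02204
Head at (554120, 3188292) = 163.13 + (-0.005640)·(560) + (-0.02204)·(305) = 153.25 m.
That is higher than the 151.34 m at BH-03, so the point is upgradient.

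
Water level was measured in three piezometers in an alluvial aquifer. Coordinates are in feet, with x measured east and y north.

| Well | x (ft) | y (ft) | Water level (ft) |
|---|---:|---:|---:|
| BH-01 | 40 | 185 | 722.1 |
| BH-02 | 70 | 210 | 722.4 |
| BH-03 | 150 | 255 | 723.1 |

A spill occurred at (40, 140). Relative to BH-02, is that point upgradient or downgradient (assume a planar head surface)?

downgradient

Taking BH-01 as reference: BH-02−BH-01 = (30, 25, +0.3); BH-03−BH-01 = (110, 70, +1.0).
Determinant of the coordinate differences = 30·70 − 110·25 = -650.
∂h/∂x = [(+0.3)·70 − (+1.0)·25] / -650 = +0.006154
∂h/∂y = [30·(+1.0) − 110·(+0.3)] / -650 = +0.004615
Head at (40, 140) = 722.1 + (+0.006154)·(0) + (+0.004615)·(-45) = 721.89 ft.
That is lower than the 722.4 ft at BH-02, so the point is downgradient.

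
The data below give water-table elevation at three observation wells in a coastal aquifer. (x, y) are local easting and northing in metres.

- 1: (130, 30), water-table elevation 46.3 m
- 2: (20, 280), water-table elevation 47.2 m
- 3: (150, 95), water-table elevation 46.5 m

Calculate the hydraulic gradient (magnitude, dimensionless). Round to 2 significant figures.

Differences from 1: to 2 (Δx, Δy, Δh) = (-110, 250, +0.9); to 3 = (20, 65, +0.2).
Solve a·Δx + b·Δy = Δh: det = (-110)·65 − 20·250 = -12150.
∂h/∂x = [(+0.9)·65 − (+0.2)·250] / -12150 = -0.0006996
∂h/∂y = [(-110)·(+0.2) − 20·(+0.9)] / -12150 = +0.003292
|∇h| = √(-0.0006996² + 0.003292²) = 0.003366

0.0034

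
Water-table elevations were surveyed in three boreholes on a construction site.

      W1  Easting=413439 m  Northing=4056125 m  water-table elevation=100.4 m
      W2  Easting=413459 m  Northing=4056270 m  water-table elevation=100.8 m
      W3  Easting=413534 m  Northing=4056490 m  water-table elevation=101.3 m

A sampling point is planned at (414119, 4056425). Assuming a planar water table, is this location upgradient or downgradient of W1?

downgradient

Taking W1 as reference: W2−W1 = (20, 145, +0.4); W3−W1 = (95, 365, +0.9).
Determinant of the coordinate differences = 20·365 − 95·145 = -6475.
∂h/∂x = [(+0.4)·365 − (+0.9)·145] / -6475 = -0.002394
∂h/∂y = [20·(+0.9) − 95·(+0.4)] / -6475 = +0.003089
Head at (414119, 4056425) = 100.4 + (-0.002394)·(680) + (+0.003089)·(300) = 99.70 m.
That is lower than the 100.4 m at W1, so the point is downgradient.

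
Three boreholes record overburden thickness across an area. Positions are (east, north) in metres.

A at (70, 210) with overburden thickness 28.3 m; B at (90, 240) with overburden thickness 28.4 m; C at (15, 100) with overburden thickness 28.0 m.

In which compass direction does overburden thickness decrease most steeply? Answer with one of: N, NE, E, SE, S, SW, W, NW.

W

Taking A as reference: B−A = (20, 30, +0.1); C−A = (-55, -110, -0.3).
Determinant of the coordinate differences = 20·(-110) − (-55)·30 = -550.
∂d/∂x = [(+0.1)·(-110) − (-0.3)·30] / -550 = +0.003636
∂d/∂y = [20·(-0.3) − (-55)·(+0.1)] / -550 = +0.0009091
Steepest decrease is along −∇f = (-0.003636 E, -0.0009091 N) → west.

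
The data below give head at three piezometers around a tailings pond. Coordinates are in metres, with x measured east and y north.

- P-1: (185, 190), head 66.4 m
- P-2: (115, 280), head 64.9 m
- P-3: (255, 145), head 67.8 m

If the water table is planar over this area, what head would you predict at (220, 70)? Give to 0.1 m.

67.3 m

Taking P-1 as reference: P-2−P-1 = (-70, 90, -1.5); P-3−P-1 = (70, -45, +1.4).
Solve a·Δx + b·Δy = Δh: det = (-70)·(-45) − 70·90 = -3150.
∂h/∂x = [(-1.5)·(-45) − (+1.4)·90] / -3150 = +0.01857
∂h/∂y = [(-70)·(+1.4) − 70·(-1.5)] / -3150 = -0.002222
h(220, 70) = 66.4 + (+0.01857)·(35) + (-0.002222)·(-120) = 66.4 +0.650 +0.267 = 67.317 m.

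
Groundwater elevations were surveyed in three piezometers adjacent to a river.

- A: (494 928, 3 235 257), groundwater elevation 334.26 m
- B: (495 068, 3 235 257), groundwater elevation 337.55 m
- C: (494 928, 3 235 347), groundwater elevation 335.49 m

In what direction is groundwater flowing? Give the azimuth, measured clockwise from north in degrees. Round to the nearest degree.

240°

∂h/∂x = (337.55 − 334.26) / (495068 − 494928) = +0.02350
∂h/∂y = (335.49 − 334.26) / (3235347 − 3235257) = +0.01367
Flow direction (−∇h) has components (-0.02350 E, -0.01367 N).
Azimuth = atan2(E, N) = atan2(-0.02350, -0.01367) = 239.8° ≈ 240°.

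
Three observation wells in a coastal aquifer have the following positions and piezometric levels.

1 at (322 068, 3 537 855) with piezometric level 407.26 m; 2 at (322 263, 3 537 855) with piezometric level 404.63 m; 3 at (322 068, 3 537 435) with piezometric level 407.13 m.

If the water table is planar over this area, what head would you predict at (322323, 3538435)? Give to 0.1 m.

404.0 m

∂h/∂x = (404.63 − 407.26) / (322263 − 322068) = -0.01349
∂h/∂y = (407.13 − 407.26) / (3537435 − 3537855) = +0.0003095
h(322323, 3538435) = 407.26 + (-0.01349)·(255) + (+0.0003095)·(580) = 407.26 -3.439 +0.180 = 404.000 m.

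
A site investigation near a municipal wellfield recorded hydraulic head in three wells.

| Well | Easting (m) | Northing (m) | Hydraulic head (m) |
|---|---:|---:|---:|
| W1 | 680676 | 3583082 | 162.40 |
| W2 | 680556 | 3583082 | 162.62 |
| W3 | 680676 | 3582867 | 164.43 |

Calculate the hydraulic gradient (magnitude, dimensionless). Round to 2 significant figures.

∂h/∂x = (162.62 − 162.40) / (680556 − 680676) = -0.001833
∂h/∂y = (164.43 − 162.40) / (3582867 − 3583082) = -0.009442
|∇h| = √(-0.001833² + -0.009442²) = 0.009618

0.0096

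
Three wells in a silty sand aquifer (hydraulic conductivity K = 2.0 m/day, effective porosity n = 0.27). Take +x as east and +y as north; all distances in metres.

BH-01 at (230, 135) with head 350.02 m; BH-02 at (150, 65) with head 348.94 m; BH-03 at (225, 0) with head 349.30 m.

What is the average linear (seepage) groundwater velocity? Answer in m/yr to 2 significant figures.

Differences from BH-01: to BH-02 (Δx, Δy, Δh) = (-80, -70, -1.08); to BH-03 = (-5, -135, -0.72).
Determinant of the coordinate differences = (-80)·(-135) − (-5)·(-70) = 10450.
∂h/∂x = [(-1.08)·(-135) − (-0.72)·(-70)] / 10450 = +0.009129
∂h/∂y = [(-80)·(-0.72) − (-5)·(-1.08)] / 10450 = +0.004995
|∇h| = √(0.009129² + 0.004995²) = 0.01041
Seepage velocity v = K·i/n = 2.0 × 0.01041 / 0.27 = 0.07711 m/day = 28.16 m/yr.

28 m/yr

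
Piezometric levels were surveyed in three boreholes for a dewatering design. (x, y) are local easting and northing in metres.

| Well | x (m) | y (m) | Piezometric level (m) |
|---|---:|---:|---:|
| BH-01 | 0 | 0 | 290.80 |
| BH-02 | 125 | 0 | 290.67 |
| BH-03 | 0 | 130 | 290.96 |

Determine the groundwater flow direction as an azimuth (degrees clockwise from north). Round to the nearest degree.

140°

∂h/∂x = (290.67 − 290.80) / (125 − 0) = -0.001040
∂h/∂y = (290.96 − 290.80) / (130 − 0) = +0.001231
Flow direction (−∇h) has components (+0.001040 E, -0.001231 N).
Azimuth = atan2(E, N) = atan2(+0.001040, -0.001231) = 139.8° ≈ 140°.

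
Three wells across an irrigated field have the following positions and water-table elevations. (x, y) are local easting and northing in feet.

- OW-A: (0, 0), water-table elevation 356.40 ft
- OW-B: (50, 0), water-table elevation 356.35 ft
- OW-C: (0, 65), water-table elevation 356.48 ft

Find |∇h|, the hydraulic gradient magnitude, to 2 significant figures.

∂h/∂x = (356.35 − 356.40) / (50 − 0) = -0.0010000
∂h/∂y = (356.48 − 356.40) / (65 − 0) = +0.001231
|∇h| = √(-0.0010000² + 0.001231²) = 0.001586

0.0016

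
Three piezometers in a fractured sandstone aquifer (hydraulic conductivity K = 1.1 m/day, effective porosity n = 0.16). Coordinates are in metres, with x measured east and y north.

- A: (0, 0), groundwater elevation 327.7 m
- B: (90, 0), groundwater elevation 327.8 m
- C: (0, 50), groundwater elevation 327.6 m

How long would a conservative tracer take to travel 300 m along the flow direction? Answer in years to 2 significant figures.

∂h/∂x = (327.8 − 327.7) / (90 − 0) = +0.001111
∂h/∂y = (327.6 − 327.7) / (50 − 0) = -0.002000
|∇h| = √(0.001111² + -0.002000²) = 0.002288
Seepage velocity v = K·i/n = 1.1 × 0.002288 / 0.16 = 0.01573 m/day.
t = 300 / 0.01573 = 1.907e+04 days = 52.2 years.

52 years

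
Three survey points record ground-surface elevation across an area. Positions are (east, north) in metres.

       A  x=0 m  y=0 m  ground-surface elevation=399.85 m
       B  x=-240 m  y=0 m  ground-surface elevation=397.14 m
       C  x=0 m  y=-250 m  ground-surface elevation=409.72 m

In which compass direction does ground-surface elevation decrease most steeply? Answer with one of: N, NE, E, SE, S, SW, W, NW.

N

∂z/∂x = (397.14 − 399.85) / (-240 − 0) = +0.01129
∂z/∂y = (409.72 − 399.85) / (-250 − 0) = -0.03948
Steepest decrease is along −∇f = (-0.01129 E, +0.03948 N) → north.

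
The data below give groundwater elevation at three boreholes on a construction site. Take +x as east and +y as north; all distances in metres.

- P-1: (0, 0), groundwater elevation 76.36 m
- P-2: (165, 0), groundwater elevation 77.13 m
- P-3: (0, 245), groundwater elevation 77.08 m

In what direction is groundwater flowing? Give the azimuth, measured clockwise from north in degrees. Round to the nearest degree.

238°

∂h/∂x = (77.13 − 76.36) / (165 − 0) = +0.004667
∂h/∂y = (77.08 − 76.36) / (245 − 0) = +0.002939
Flow direction (−∇h) has components (-0.004667 E, -0.002939 N).
Azimuth = atan2(E, N) = atan2(-0.004667, -0.002939) = 237.8° ≈ 238°.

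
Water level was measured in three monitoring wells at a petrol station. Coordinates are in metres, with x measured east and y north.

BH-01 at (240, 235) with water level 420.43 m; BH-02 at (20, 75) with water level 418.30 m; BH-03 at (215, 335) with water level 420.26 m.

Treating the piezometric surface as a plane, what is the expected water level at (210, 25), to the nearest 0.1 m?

420.0 m

Differences from BH-01: to BH-02 (Δx, Δy, Δh) = (-220, -160, -2.13); to BH-03 = (-25, 100, -0.17).
Determinant of the coordinate differences = (-220)·100 − (-25)·(-160) = -26000.
∂h/∂x = [(-2.13)·100 − (-0.17)·(-160)] / -26000 = +0.009238
∂h/∂y = [(-220)·(-0.17) − (-25)·(-2.13)] / -26000 = +0.0006096
h(210, 25) = 420.43 + (+0.009238)·(-30) + (+0.0006096)·(-210) = 420.43 -0.277 -0.128 = 420.025 m.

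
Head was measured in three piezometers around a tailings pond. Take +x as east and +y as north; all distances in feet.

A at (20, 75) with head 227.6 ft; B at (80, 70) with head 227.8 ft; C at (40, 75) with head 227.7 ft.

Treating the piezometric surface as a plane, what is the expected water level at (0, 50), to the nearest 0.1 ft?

227.0 ft

Differences from A: to B (Δx, Δy, Δh) = (60, -5, +0.2); to C = (20, 0, +0.1).
Determinant of the coordinate differences = 60·0 − 20·(-5) = 100.
∂h/∂x = [(+0.2)·0 − (+0.1)·(-5)] / 100 = +0.005000
∂h/∂y = [60·(+0.1) − 20·(+0.2)] / 100 = +0.02000
h(0, 50) = 227.6 + (+0.005000)·(-20) + (+0.02000)·(-25) = 227.6 -0.100 -0.500 = 227.000 ft.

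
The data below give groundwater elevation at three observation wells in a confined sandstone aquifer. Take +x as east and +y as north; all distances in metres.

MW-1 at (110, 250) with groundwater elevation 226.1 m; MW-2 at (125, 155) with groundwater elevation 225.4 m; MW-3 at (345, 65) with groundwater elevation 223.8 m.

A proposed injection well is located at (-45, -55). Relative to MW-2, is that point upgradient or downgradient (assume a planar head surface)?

With h = a·x + b·y + c and MW-1 as origin, the differences give:
  15·a + (-95)·b = -0.7
  235·a + (-185)·b = -2.3
Eliminate b (×(-185) and ×(-95), subtract): 19550·a = -89.00 → a = ∂h/∂x = -0.004552
Back-substitute: b = ∂h/∂y = +0.006650.
Head at (-45, -55) = 226.1 + (-0.004552)·(-155) + (+0.006650)·(-305) = 224.78 m.
That is lower than the 225.4 m at MW-2, so the point is downgradient.

downgradient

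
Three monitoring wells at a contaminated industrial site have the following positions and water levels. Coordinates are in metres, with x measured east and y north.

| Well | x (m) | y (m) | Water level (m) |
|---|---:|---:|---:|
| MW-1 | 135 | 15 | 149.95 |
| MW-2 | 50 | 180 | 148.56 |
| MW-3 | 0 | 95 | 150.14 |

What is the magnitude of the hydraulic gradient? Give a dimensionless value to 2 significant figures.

With h = a·x + b·y + c and MW-1 as origin, the differences give:
  (-85)·a + 165·b = -1.39
  (-135)·a + 80·b = +0.19
Eliminate b (×80 and ×165, subtract): 15475·a = -142.550 → a = ∂h/∂x = -0.009212
Back-substitute: b = ∂h/∂y = -0.01317.
|∇h| = √(-0.009212² + -0.01317²) = 0.01607

0.016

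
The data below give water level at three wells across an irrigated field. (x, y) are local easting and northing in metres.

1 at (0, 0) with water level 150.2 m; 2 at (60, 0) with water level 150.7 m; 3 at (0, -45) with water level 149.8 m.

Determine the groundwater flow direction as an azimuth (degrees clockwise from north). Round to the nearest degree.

∂h/∂x = (150.7 − 150.2) / (60 − 0) = +0.008333
∂h/∂y = (149.8 − 150.2) / (-45 − 0) = +0.008889
Flow direction (−∇h) has components (-0.008333 E, -0.008889 N).
Azimuth = atan2(E, N) = atan2(-0.008333, -0.008889) = 223.2° ≈ 223°.

223°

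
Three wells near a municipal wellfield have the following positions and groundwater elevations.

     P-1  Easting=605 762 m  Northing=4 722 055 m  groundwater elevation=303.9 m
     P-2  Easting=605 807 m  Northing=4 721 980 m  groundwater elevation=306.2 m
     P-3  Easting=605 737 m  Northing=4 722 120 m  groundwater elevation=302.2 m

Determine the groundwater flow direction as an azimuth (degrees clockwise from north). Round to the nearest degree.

311°

Differences from P-1: to P-2 (Δx, Δy, Δh) = (45, -75, +2.3); to P-3 = (-25, 65, -1.7).
Solve a·Δx + b·Δy = Δh: det = 45·65 − (-25)·(-75) = 1050.
∂h/∂x = [(+2.3)·65 − (-1.7)·(-75)] / 1050 = +0.02095
∂h/∂y = [45·(-1.7) − (-25)·(+2.3)] / 1050 = -0.01810
Flow direction (−∇h) has components (-0.02095 E, +0.01810 N).
Azimuth = atan2(E, N) = atan2(-0.02095, +0.01810) = 310.8° ≈ 311°.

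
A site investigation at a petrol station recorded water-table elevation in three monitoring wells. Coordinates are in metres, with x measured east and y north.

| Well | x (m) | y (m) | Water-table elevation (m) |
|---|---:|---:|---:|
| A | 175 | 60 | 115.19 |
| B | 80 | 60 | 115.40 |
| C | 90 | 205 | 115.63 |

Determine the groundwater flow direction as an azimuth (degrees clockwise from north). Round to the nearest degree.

Taking A as reference: B−A = (-95, 0, +0.21); C−A = (-85, 145, +0.44).
Determinant of the coordinate differences = (-95)·145 − (-85)·0 = -13775.
∂h/∂x = [(+0.21)·145 − (+0.44)·0] / -13775 = -0.002211
∂h/∂y = [(-95)·(+0.44) − (-85)·(+0.21)] / -13775 = +0.001739
Flow direction (−∇h) has components (+0.002211 E, -0.001739 N).
Azimuth = atan2(E, N) = atan2(+0.002211, -0.001739) = 128.2° ≈ 128°.

128°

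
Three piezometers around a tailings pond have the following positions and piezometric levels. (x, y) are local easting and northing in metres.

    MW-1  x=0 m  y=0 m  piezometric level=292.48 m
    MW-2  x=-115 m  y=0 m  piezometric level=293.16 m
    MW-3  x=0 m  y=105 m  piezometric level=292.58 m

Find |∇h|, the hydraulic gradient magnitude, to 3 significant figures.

0.00599

∂h/∂x = (293.16 − 292.48) / (-115 − 0) = -0.005913
∂h/∂y = (292.58 − 292.48) / (105 − 0) = +0.0009524
|∇h| = √(-0.005913² + 0.0009524²) = 0.005989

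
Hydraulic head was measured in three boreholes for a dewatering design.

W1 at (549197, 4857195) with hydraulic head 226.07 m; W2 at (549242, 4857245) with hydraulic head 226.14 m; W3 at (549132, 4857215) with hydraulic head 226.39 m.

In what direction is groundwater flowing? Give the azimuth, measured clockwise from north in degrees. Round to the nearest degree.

142°

With h = a·x + b·y + c and W1 as origin, the differences give:
  45·a + 50·b = +0.07
  (-65)·a + 20·b = +0.32
Eliminate b (×20 and ×50, subtract): 4150·a = -14.600 → a = ∂h/∂x = -0.003518
Back-substitute: b = ∂h/∂y = +0.004566.
Flow direction (−∇h) has components (+0.003518 E, -0.004566 N).
Azimuth = atan2(E, N) = atan2(+0.003518, -0.004566) = 142.4° ≈ 142°.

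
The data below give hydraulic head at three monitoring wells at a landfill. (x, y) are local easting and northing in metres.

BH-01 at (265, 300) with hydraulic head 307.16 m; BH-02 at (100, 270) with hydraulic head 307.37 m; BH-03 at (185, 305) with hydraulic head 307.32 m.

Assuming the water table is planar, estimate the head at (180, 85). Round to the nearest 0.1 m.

306.7 m

With h = a·x + b·y + c and BH-01 as origin, the differences give:
  (-165)·a + (-30)·b = +0.21
  (-80)·a + 5·b = +0.16
Eliminate b (×5 and ×(-30), subtract): -3225·a = 5.850 → a = ∂h/∂x = -0.001814
Back-substitute: b = ∂h/∂y = +0.002977.
h(180, 85) = 307.16 + (-0.001814)·(-85) + (+0.002977)·(-215) = 307.16 +0.154 -0.640 = 306.674 m.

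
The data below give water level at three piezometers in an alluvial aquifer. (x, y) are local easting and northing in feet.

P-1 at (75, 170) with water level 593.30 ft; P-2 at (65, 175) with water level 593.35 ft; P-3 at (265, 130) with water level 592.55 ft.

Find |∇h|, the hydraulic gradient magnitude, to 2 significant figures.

Three-point gradient (reference P-1): Δ to P-2 = (-10, 5, +0.05), Δ to P-3 = (190, -40, -0.75).
∂h/∂x = -0.003182, ∂h/∂y = +0.003636 (det = -550).
|∇h| = √(-0.003182² + 0.003636²) = 0.004832

0.0048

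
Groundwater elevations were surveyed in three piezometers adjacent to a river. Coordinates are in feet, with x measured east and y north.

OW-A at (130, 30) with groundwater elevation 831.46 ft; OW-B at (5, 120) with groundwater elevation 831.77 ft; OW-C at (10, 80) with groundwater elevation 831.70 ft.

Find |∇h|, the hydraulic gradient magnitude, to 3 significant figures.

0.00207

Differences from OW-A: to OW-B (Δx, Δy, Δh) = (-125, 90, +0.31); to OW-C = (-120, 50, +0.24).
Solve a·Δx + b·Δy = Δh: det = (-125)·50 − (-120)·90 = 4550.
∂h/∂x = [(+0.31)·50 − (+0.24)·90] / 4550 = -0.001341
∂h/∂y = [(-125)·(+0.24) − (-120)·(+0.31)] / 4550 = +0.001582
|∇h| = √(-0.001341² + 0.001582²) = 0.002074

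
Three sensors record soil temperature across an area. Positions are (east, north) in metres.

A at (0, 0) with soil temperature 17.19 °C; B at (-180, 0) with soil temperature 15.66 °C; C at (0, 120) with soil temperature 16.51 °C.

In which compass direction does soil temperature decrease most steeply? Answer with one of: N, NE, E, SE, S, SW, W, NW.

∂T/∂x = (15.66 − 17.19) / (-180 − 0) = +0.008500
∂T/∂y = (16.51 − 17.19) / (120 − 0) = -0.005667
Steepest decrease is along −∇f = (-0.008500 E, +0.005667 N) → northwest.

NW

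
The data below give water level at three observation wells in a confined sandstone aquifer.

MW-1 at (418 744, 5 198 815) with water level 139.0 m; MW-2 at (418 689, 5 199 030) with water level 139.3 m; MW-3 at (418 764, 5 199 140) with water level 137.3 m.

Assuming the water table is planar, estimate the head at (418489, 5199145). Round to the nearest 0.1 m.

143.0 m

Differences from MW-1: to MW-2 (Δx, Δy, Δh) = (-55, 215, +0.3); to MW-3 = (20, 325, -1.7).
Determinant of the coordinate differences = (-55)·325 − 20·215 = -22175.
∂h/∂x = [(+0.3)·325 − (-1.7)·215] / -22175 = -0.02088
∂h/∂y = [(-55)·(-1.7) − 20·(+0.3)] / -22175 = -0.003946
h(418489, 5199145) = 139.0 + (-0.02088)·(-255) + (-0.003946)·(330) = 139.0 +5.324 -1.302 = 143.022 m.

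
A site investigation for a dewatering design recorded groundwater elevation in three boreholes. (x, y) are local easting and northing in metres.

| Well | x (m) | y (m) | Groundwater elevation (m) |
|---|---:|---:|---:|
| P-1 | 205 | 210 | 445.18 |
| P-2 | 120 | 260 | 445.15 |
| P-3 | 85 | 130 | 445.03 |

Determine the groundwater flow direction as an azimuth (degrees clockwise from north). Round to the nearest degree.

Taking P-1 as reference: P-2−P-1 = (-85, 50, -0.03); P-3−P-1 = (-120, -80, -0.15).
Solve a·Δx + b·Δy = Δh: det = (-85)·(-80) − (-120)·50 = 12800.
∂h/∂x = [(-0.03)·(-80) − (-0.15)·50] / 12800 = +0.0007734
∂h/∂y = [(-85)·(-0.15) − (-120)·(-0.03)] / 12800 = +0.0007148
Flow direction (−∇h) has components (-0.0007734 E, -0.0007148 N).
Azimuth = atan2(E, N) = atan2(-0.0007734, -0.0007148) = 227.3° ≈ 227°.

227°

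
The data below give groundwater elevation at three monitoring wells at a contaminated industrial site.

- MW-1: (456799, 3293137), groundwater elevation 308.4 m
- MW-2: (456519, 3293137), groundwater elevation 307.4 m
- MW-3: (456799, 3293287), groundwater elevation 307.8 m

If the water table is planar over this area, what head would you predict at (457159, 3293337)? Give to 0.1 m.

308.9 m

∂h/∂x = (307.4 − 308.4) / (456519 − 456799) = +0.003571
∂h/∂y = (307.8 − 308.4) / (3293287 − 3293137) = -0.004000
h(457159, 3293337) = 308.4 + (+0.003571)·(360) + (-0.004000)·(200) = 308.4 +1.286 -0.800 = 308.886 m.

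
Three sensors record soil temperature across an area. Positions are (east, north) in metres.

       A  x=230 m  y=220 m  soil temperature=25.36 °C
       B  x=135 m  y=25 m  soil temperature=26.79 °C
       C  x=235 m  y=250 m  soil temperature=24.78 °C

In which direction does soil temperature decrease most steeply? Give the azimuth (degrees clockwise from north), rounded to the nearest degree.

304°

Three-point gradient (reference A): Δ to B = (-95, -195, +1.43), Δ to C = (5, 30, -0.58).
∂T/∂x = +0.03744, ∂T/∂y = -0.02557 (det = -1875).
Steepest decrease is along −∇f: components (-0.03744 E, +0.02557 N).
Azimuth = atan2(-0.03744, +0.02557) = 304.3° ≈ 304°.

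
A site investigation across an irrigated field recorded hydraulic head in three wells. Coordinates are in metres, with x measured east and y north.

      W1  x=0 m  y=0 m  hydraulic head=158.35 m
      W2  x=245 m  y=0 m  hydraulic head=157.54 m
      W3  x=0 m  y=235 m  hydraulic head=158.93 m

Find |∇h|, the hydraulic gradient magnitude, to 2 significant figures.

∂h/∂x = (157.54 − 158.35) / (245 − 0) = -0.003306
∂h/∂y = (158.93 − 158.35) / (235 − 0) = +0.002468
|∇h| = √(-0.003306² + 0.002468²) = 0.004126

0.0041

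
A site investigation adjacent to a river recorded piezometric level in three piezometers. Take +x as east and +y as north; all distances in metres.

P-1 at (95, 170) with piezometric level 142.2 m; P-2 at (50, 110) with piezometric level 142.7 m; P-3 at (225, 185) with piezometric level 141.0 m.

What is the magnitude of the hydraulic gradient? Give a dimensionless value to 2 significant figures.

0.0092

Three-point gradient (reference P-1): Δ to P-2 = (-45, -60, +0.5), Δ to P-3 = (130, 15, -1.2).
∂h/∂x = -0.009053, ∂h/∂y = -0.001544 (det = 7125).
|∇h| = √(-0.009053² + -0.001544²) = 0.009184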